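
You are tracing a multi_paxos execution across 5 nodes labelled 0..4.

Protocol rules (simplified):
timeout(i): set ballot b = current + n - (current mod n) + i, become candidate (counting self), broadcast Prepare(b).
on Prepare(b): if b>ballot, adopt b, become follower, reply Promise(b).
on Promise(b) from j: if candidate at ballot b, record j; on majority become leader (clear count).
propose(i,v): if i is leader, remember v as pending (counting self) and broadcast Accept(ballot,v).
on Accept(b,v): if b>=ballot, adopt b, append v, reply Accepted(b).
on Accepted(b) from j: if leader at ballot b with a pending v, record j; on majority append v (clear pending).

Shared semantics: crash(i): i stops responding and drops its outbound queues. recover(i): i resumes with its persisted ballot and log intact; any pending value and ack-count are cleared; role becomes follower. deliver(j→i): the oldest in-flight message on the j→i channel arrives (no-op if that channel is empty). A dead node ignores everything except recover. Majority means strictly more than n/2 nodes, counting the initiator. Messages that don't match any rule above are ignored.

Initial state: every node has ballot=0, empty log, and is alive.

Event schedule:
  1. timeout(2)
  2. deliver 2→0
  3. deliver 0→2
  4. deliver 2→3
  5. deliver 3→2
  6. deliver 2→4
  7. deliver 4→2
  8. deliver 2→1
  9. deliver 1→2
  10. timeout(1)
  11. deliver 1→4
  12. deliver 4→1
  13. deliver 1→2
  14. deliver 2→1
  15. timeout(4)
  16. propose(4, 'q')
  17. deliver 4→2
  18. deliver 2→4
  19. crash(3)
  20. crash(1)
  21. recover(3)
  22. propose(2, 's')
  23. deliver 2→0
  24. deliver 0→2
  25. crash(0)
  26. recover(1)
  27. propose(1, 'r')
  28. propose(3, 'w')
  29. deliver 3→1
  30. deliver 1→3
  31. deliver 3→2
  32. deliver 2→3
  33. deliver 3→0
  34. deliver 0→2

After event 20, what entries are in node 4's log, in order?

empty

step 1 timeout(2): 2={cand,b=7,log=-}
step 2 deliver 2→0: 0={foll,b=7,log=-}
step 3 deliver 0→2: —
step 4 deliver 2→3: 3={foll,b=7,log=-}
step 5 deliver 3→2: 2={lead,b=7,log=-}
step 6 deliver 2→4: 4={foll,b=7,log=-}
step 7 deliver 4→2: —
step 8 deliver 2→1: 1={foll,b=7,log=-}
step 9 deliver 1→2: —
step 10 timeout(1): 1={cand,b=11,log=-}
step 11 deliver 1→4: 4={foll,b=11,log=-}
step 12 deliver 4→1: —
step 13 deliver 1→2: 2={foll,b=11,log=-}
step 14 deliver 2→1: 1={lead,b=11,log=-}
step 15 timeout(4): 4={cand,b=19,log=-}
step 16 propose(4,'q'): —
step 17 deliver 4→2: 2={foll,b=19,log=-}
step 18 deliver 2→4: —
step 19 crash(3): 3={✗foll,b=7,log=-}
step 20 crash(1): 1={✗lead,b=11,log=-}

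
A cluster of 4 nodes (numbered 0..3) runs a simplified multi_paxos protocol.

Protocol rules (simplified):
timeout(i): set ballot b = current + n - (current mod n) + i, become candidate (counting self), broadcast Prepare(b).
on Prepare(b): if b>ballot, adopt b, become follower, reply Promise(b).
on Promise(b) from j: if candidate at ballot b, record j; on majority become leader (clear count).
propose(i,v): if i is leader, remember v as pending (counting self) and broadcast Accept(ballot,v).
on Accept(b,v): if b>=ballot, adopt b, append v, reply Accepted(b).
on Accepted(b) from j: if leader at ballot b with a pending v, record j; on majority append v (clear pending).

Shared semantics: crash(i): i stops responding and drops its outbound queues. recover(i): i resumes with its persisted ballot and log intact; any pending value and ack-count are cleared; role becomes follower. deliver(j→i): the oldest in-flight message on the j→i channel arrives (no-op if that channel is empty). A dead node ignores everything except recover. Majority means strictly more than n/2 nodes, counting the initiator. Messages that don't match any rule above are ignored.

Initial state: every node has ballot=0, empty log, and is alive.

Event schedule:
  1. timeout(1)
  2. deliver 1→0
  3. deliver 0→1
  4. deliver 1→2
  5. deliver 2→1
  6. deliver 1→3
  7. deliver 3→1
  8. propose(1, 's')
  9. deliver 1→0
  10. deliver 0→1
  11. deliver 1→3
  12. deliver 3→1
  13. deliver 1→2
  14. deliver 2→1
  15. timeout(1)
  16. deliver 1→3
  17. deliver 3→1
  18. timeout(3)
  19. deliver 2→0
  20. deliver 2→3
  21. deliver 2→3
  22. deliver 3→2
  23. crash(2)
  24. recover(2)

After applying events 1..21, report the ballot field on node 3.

15

e1 timeout(1): 1[cand,b=5,-]
e2 deliver 1→0: 0[foll,b=5,-]
e3 deliver 0→1: ·
e4 deliver 1→2: 2[foll,b=5,-]
e5 deliver 2→1: 1[lead,b=5,-]
e6 deliver 1→3: 3[foll,b=5,-]
e7 deliver 3→1: ·
e8 propose(1,'s'): ·
e9 deliver 1→0: 0[foll,b=5,s]
e10 deliver 0→1: ·
e11 deliver 1→3: 3[foll,b=5,s]
e12 deliver 3→1: 1[lead,b=5,s]
e13 deliver 1→2: 2[foll,b=5,s]
e14 deliver 2→1: ·
e15 timeout(1): 1[cand,b=9,s]
e16 deliver 1→3: 3[foll,b=9,s]
e17 deliver 3→1: ·
e18 timeout(3): 3[cand,b=15,s]
e19 deliver 2→0: ·
e20 deliver 2→3: ·
e21 deliver 2→3: ·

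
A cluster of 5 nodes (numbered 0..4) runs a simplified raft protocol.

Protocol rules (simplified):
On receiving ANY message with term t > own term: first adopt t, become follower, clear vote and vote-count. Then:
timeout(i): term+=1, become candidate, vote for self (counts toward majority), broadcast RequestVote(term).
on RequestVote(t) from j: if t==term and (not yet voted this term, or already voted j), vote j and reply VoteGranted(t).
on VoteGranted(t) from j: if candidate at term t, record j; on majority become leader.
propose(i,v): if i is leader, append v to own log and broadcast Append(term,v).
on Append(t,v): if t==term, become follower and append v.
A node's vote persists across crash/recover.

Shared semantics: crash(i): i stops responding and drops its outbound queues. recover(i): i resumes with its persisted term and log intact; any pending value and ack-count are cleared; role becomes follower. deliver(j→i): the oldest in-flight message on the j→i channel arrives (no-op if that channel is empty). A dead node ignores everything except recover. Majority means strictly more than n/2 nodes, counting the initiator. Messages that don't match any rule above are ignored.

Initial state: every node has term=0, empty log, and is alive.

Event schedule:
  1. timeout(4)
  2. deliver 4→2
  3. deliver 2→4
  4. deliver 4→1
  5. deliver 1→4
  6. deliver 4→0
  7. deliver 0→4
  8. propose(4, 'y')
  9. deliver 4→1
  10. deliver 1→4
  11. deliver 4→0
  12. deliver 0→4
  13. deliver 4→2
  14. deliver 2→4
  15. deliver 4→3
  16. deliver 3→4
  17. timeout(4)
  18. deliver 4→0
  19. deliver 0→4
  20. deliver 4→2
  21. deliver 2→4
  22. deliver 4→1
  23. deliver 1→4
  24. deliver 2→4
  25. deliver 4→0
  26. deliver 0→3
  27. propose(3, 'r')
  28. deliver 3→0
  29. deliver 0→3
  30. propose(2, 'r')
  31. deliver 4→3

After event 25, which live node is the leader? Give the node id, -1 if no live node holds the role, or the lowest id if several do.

step 1 timeout(4): 4={cand,t=1,log=-}
step 2 deliver 4→2: 2={foll,t=1,log=-}
step 3 deliver 2→4: —
step 4 deliver 4→1: 1={foll,t=1,log=-}
step 5 deliver 1→4: 4={lead,t=1,log=-}
step 6 deliver 4→0: 0={foll,t=1,log=-}
step 7 deliver 0→4: —
step 8 propose(4,'y'): 4={lead,t=1,log=y}
step 9 deliver 4→1: 1={foll,t=1,log=y}
step 10 deliver 1→4: —
step 11 deliver 4→0: 0={foll,t=1,log=y}
step 12 deliver 0→4: —
step 13 deliver 4→2: 2={foll,t=1,log=y}
step 14 deliver 2→4: —
step 15 deliver 4→3: 3={foll,t=1,log=-}
step 16 deliver 3→4: —
step 17 timeout(4): 4={cand,t=2,log=y}
step 18 deliver 4→0: 0={foll,t=2,log=y}
step 19 deliver 0→4: —
step 20 deliver 4→2: 2={foll,t=2,log=y}
step 21 deliver 2→4: 4={lead,t=2,log=y}
step 22 deliver 4→1: 1={foll,t=2,log=y}
step 23 deliver 1→4: —
step 24 deliver 2→4: —
step 25 deliver 4→0: —

4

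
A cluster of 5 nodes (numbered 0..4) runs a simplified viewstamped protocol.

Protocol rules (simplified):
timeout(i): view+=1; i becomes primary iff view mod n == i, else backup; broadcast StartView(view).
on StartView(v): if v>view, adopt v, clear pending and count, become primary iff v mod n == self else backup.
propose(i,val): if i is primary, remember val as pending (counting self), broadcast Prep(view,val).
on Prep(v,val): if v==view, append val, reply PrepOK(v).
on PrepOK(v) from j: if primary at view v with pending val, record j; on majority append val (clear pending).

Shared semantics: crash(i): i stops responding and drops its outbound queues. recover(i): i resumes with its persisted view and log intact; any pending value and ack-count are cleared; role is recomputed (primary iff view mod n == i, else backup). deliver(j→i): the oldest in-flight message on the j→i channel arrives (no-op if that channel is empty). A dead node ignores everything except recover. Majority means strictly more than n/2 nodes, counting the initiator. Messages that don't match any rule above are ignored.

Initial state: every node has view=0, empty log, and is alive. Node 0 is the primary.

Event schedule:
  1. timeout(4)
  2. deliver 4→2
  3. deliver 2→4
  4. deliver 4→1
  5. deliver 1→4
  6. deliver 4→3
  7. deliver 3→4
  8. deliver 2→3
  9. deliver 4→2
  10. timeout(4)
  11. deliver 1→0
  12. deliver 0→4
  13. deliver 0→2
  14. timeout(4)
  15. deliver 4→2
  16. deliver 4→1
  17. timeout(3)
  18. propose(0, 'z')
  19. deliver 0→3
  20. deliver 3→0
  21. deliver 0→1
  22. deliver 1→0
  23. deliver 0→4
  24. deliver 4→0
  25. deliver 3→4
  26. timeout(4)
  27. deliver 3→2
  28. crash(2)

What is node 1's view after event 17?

after 1 — timeout(4): n4:back/v1/[-]
after 2 — deliver 4→2: n2:back/v1/[-]
after 3 — deliver 2→4: ·
after 4 — deliver 4→1: n1:prim/v1/[-]
after 5 — deliver 1→4: ·
after 6 — deliver 4→3: n3:back/v1/[-]
after 7 — deliver 3→4: ·
after 8 — deliver 2→3: ·
after 9 — deliver 4→2: ·
after 10 — timeout(4): n4:back/v2/[-]
after 11 — deliver 1→0: ·
after 12 — deliver 0→4: ·
after 13 — deliver 0→2: ·
after 14 — timeout(4): n4:back/v3/[-]
after 15 — deliver 4→2: n2:prim/v2/[-]
after 16 — deliver 4→1: n1:back/v2/[-]
after 17 — timeout(3): n3:back/v2/[-]

2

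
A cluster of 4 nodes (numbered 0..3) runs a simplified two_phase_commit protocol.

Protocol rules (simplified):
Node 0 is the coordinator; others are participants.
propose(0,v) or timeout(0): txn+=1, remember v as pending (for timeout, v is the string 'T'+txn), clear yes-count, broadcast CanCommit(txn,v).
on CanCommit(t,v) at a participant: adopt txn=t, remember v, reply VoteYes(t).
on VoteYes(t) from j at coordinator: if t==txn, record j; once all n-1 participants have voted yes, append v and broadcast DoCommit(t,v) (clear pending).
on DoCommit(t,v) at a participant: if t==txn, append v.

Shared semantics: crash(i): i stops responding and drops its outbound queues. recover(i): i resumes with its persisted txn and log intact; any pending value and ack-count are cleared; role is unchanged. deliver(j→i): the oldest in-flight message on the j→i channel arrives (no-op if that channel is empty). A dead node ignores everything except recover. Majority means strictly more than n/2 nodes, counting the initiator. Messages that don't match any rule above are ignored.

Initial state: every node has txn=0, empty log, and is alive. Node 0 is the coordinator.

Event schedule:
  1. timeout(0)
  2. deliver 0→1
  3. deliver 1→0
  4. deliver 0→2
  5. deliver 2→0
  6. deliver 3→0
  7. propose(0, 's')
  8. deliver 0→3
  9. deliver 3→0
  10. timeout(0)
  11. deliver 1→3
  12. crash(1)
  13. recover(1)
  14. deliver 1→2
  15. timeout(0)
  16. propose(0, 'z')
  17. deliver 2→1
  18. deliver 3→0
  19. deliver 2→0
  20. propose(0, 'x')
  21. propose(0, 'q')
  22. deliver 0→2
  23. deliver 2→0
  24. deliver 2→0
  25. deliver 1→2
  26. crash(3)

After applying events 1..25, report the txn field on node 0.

step 1 timeout(0): 0={coor,t=1,log=-}
step 2 deliver 0→1: 1={part,t=1,log=-}
step 3 deliver 1→0: —
step 4 deliver 0→2: 2={part,t=1,log=-}
step 5 deliver 2→0: —
step 6 deliver 3→0: —
step 7 propose(0,'s'): 0={coor,t=2,log=-}
step 8 deliver 0→3: 3={part,t=1,log=-}
step 9 deliver 3→0: —
step 10 timeout(0): 0={coor,t=3,log=-}
step 11 deliver 1→3: —
step 12 crash(1): 1={✗part,t=1,log=-}
step 13 recover(1): 1={part,t=1,log=-}
step 14 deliver 1→2: —
step 15 timeout(0): 0={coor,t=4,log=-}
step 16 propose(0,'z'): 0={coor,t=5,log=-}
step 17 deliver 2→1: —
step 18 deliver 3→0: —
step 19 deliver 2→0: —
step 20 propose(0,'x'): 0={coor,t=6,log=-}
step 21 propose(0,'q'): 0={coor,t=7,log=-}
step 22 deliver 0→2: 2={part,t=2,log=-}
step 23 deliver 2→0: —
step 24 deliver 2→0: —
step 25 deliver 1→2: —

7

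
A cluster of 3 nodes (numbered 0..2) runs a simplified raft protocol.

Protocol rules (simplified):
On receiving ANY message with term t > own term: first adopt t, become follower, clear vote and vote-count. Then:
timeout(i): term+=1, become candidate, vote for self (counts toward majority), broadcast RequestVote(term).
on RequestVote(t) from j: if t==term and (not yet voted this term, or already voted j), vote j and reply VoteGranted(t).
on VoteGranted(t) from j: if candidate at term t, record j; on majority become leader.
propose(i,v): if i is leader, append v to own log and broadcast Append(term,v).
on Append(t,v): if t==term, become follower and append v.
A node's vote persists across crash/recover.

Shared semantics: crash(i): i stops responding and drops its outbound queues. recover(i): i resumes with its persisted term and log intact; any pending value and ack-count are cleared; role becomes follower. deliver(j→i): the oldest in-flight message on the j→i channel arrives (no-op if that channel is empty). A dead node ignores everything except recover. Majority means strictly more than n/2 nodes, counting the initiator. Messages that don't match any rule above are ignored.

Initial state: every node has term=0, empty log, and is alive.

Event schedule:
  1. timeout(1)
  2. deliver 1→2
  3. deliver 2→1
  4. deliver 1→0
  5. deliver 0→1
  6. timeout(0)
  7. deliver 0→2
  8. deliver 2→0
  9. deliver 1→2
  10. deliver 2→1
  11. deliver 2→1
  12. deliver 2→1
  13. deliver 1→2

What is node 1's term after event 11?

1

after 1 — timeout(1): n1:cand/t1/[-]
after 2 — deliver 1→2: n2:foll/t1/[-]
after 3 — deliver 2→1: n1:lead/t1/[-]
after 4 — deliver 1→0: n0:foll/t1/[-]
after 5 — deliver 0→1: ·
after 6 — timeout(0): n0:cand/t2/[-]
after 7 — deliver 0→2: n2:foll/t2/[-]
after 8 — deliver 2→0: n0:lead/t2/[-]
after 9 — deliver 1→2: ·
after 10 — deliver 2→1: ·
after 11 — deliver 2→1: ·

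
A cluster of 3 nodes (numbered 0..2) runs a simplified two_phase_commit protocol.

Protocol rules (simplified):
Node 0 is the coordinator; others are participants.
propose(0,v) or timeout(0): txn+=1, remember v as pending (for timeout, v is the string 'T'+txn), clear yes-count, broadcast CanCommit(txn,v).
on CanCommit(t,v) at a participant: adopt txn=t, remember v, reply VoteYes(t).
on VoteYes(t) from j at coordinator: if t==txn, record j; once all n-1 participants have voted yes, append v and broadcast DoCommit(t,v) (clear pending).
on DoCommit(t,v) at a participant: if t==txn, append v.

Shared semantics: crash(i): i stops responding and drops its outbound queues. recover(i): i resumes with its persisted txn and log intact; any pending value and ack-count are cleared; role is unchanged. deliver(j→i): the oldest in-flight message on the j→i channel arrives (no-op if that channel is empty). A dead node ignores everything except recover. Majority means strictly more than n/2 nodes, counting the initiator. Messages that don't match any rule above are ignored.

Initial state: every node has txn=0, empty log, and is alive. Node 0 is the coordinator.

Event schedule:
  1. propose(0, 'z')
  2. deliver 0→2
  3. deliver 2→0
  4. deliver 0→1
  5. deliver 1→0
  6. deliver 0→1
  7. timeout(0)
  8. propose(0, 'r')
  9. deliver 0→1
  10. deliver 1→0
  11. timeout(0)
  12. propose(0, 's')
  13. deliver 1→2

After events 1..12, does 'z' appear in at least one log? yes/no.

step 1 propose(0,'z'): 0={coor,t=1,log=-}
step 2 deliver 0→2: 2={part,t=1,log=-}
step 3 deliver 2→0: —
step 4 deliver 0→1: 1={part,t=1,log=-}
step 5 deliver 1→0: 0={coor,t=1,log=z}
step 6 deliver 0→1: 1={part,t=1,log=z}
step 7 timeout(0): 0={coor,t=2,log=z}
step 8 propose(0,'r'): 0={coor,t=3,log=z}
step 9 deliver 0→1: 1={part,t=2,log=z}
step 10 deliver 1→0: —
step 11 timeout(0): 0={coor,t=4,log=z}
step 12 propose(0,'s'): 0={coor,t=5,log=z}

yes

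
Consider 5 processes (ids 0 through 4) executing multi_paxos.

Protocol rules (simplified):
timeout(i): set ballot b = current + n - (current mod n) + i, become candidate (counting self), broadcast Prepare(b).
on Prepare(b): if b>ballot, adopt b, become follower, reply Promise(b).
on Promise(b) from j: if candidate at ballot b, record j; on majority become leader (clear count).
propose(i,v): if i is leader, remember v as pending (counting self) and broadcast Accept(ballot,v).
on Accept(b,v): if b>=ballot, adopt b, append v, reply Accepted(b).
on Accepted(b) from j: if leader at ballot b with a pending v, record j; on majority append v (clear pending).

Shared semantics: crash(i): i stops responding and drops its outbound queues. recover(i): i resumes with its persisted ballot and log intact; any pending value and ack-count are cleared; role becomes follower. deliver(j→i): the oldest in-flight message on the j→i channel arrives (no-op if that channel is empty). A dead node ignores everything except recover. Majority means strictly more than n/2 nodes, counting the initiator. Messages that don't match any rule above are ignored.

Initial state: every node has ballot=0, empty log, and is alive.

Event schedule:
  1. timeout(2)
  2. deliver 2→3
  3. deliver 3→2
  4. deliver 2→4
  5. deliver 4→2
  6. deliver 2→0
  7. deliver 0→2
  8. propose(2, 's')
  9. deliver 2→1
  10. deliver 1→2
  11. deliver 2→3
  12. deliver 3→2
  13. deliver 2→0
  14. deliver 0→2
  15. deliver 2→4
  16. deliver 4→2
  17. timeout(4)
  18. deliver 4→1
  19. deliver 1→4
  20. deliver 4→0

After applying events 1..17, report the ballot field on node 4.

after 1 — timeout(2): n2:cand/b7/[-]
after 2 — deliver 2→3: n3:foll/b7/[-]
after 3 — deliver 3→2: ·
after 4 — deliver 2→4: n4:foll/b7/[-]
after 5 — deliver 4→2: n2:lead/b7/[-]
after 6 — deliver 2→0: n0:foll/b7/[-]
after 7 — deliver 0→2: ·
after 8 — propose(2,'s'): ·
after 9 — deliver 2→1: n1:foll/b7/[-]
after 10 — deliver 1→2: ·
after 11 — deliver 2→3: n3:foll/b7/[s]
after 12 — deliver 3→2: ·
after 13 — deliver 2→0: n0:foll/b7/[s]
after 14 — deliver 0→2: n2:lead/b7/[s]
after 15 — deliver 2→4: n4:foll/b7/[s]
after 16 — deliver 4→2: ·
after 17 — timeout(4): n4:cand/b14/[s]

14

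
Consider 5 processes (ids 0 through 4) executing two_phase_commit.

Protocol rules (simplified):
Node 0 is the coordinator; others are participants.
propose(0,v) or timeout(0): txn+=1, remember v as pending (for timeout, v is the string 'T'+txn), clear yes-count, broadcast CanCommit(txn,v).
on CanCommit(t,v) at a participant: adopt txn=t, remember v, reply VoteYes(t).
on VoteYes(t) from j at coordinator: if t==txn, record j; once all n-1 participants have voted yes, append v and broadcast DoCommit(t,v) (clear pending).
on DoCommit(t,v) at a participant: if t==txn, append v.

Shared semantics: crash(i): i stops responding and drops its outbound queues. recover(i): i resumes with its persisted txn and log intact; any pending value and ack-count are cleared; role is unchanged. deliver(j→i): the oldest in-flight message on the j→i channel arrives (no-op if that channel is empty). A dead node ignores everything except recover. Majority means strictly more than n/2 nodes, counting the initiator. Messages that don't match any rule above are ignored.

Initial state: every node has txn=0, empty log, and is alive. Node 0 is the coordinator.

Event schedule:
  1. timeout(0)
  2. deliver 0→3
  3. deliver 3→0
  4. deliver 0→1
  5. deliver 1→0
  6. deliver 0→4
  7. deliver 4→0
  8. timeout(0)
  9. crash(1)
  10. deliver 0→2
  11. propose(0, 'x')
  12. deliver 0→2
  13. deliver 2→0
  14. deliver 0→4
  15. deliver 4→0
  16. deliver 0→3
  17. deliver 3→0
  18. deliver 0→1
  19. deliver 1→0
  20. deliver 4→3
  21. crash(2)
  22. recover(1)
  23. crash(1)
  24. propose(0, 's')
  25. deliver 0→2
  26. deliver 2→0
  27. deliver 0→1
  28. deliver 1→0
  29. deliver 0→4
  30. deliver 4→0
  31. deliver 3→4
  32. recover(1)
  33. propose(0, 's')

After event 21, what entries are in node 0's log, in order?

1. timeout(0):  <0:coor t1 ->
2. deliver 0→3:  <3:part t1 ->
3. deliver 3→0:  nop
4. deliver 0→1:  <1:part t1 ->
5. deliver 1→0:  nop
6. deliver 0→4:  <4:part t1 ->
7. deliver 4→0:  nop
8. timeout(0):  <0:coor t2 ->
9. crash(1):  <1:✗part t1 ->
10. deliver 0→2:  <2:part t1 ->
11. propose(0,'x'):  <0:coor t3 ->
12. deliver 0→2:  <2:part t2 ->
13. deliver 2→0:  nop
14. deliver 0→4:  <4:part t2 ->
15. deliver 4→0:  nop
16. deliver 0→3:  <3:part t2 ->
17. deliver 3→0:  nop
18. deliver 0→1:  nop
19. deliver 1→0:  nop
20. deliver 4→3:  nop
21. crash(2):  <2:✗part t2 ->

empty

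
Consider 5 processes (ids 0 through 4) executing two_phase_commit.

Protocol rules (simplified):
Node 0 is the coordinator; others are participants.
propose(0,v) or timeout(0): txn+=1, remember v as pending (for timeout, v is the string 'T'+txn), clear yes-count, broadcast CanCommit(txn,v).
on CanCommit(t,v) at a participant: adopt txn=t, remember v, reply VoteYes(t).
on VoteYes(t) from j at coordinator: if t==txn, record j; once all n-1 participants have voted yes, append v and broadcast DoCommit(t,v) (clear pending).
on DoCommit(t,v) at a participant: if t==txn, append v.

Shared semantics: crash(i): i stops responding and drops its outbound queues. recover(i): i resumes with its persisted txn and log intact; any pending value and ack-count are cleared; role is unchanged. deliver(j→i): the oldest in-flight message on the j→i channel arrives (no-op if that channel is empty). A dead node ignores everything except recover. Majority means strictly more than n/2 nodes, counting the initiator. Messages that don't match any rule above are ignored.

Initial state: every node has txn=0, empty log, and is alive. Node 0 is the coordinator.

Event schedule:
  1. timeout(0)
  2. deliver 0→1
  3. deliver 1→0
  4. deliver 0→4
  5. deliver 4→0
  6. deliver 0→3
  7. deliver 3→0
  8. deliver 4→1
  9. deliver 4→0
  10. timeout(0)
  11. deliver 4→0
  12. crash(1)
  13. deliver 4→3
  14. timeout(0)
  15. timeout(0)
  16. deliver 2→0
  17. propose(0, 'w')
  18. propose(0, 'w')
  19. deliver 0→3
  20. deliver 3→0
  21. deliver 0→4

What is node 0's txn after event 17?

1. timeout(0):  <0:coor t1 ->
2. deliver 0→1:  <1:part t1 ->
3. deliver 1→0:  nop
4. deliver 0→4:  <4:part t1 ->
5. deliver 4→0:  nop
6. deliver 0→3:  <3:part t1 ->
7. deliver 3→0:  nop
8. deliver 4→1:  nop
9. deliver 4→0:  nop
10. timeout(0):  <0:coor t2 ->
11. deliver 4→0:  nop
12. crash(1):  <1:✗part t1 ->
13. deliver 4→3:  nop
14. timeout(0):  <0:coor t3 ->
15. timeout(0):  <0:coor t4 ->
16. deliver 2→0:  nop
17. propose(0,'w'):  <0:coor t5 ->

5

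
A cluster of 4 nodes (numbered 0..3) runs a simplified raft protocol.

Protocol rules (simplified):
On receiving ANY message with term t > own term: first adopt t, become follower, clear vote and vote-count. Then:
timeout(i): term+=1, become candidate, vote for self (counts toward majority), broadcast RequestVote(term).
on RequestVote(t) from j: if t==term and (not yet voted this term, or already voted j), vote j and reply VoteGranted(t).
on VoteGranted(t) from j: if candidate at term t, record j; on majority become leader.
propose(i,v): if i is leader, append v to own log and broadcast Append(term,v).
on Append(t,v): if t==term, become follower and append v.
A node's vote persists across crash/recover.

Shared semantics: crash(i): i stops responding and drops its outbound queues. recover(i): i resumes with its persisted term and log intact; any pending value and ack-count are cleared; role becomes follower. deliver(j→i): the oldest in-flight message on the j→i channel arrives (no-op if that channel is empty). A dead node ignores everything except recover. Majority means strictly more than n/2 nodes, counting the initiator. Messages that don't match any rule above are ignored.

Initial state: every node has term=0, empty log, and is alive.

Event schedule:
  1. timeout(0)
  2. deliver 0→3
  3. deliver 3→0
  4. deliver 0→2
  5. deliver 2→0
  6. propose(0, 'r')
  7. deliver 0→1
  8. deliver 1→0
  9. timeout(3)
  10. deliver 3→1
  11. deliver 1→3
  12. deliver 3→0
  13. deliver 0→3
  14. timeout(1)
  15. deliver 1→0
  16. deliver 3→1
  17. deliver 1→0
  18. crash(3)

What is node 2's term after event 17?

after 1 — timeout(0): n0:cand/t1/[-]
after 2 — deliver 0→3: n3:foll/t1/[-]
after 3 — deliver 3→0: ·
after 4 — deliver 0→2: n2:foll/t1/[-]
after 5 — deliver 2→0: n0:lead/t1/[-]
after 6 — propose(0,'r'): n0:lead/t1/[r]
after 7 — deliver 0→1: n1:foll/t1/[-]
after 8 — deliver 1→0: ·
after 9 — timeout(3): n3:cand/t2/[-]
after 10 — deliver 3→1: n1:foll/t2/[-]
after 11 — deliver 1→3: ·
after 12 — deliver 3→0: n0:foll/t2/[r]
after 13 — deliver 0→3: ·
after 14 — timeout(1): n1:cand/t3/[-]
after 15 — deliver 1→0: n0:foll/t3/[r]
after 16 — deliver 3→1: ·
after 17 — deliver 1→0: ·

1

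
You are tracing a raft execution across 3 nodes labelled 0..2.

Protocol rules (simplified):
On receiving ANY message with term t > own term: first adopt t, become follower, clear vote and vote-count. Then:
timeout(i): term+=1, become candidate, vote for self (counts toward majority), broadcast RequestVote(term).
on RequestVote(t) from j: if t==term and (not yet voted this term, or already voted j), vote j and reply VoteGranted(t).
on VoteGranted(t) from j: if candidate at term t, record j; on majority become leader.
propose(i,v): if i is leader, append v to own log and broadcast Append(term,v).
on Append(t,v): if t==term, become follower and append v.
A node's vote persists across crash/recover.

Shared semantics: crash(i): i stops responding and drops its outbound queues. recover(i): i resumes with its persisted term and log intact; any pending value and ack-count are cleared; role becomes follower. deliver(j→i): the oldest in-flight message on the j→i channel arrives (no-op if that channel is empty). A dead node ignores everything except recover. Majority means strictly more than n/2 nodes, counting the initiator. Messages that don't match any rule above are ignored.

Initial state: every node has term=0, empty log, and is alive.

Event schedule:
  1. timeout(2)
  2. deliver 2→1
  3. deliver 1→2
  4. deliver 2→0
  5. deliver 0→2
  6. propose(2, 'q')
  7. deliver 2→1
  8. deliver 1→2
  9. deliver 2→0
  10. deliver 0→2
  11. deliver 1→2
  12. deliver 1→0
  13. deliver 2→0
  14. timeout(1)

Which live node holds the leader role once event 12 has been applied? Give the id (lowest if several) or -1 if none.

2

e1 timeout(2): 2[cand,t=1,-]
e2 deliver 2→1: 1[foll,t=1,-]
e3 deliver 1→2: 2[lead,t=1,-]
e4 deliver 2→0: 0[foll,t=1,-]
e5 deliver 0→2: ·
e6 propose(2,'q'): 2[lead,t=1,q]
e7 deliver 2→1: 1[foll,t=1,q]
e8 deliver 1→2: ·
e9 deliver 2→0: 0[foll,t=1,q]
e10 deliver 0→2: ·
e11 deliver 1→2: ·
e12 deliver 1→0: ·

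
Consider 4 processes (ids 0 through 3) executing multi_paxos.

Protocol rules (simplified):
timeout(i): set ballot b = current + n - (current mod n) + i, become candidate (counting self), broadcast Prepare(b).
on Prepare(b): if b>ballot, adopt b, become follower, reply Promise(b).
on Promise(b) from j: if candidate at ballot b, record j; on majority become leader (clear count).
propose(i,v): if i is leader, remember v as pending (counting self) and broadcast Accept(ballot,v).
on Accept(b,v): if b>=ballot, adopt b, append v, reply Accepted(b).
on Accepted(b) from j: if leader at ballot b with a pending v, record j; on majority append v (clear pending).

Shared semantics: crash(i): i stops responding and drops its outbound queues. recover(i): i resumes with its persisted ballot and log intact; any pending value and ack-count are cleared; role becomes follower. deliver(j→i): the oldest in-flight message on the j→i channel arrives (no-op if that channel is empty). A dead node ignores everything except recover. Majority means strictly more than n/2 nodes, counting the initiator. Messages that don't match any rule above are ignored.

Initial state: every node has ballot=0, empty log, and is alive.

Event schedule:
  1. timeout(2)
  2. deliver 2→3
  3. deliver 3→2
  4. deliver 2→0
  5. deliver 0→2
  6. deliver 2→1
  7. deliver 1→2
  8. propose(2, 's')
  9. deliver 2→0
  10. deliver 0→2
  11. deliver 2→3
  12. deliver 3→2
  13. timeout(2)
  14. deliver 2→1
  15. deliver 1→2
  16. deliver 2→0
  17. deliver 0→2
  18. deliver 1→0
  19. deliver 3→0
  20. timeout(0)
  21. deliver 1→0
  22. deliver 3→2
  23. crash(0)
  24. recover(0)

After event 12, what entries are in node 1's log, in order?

after 1 — timeout(2): n2:cand/b6/[-]
after 2 — deliver 2→3: n3:foll/b6/[-]
after 3 — deliver 3→2: ·
after 4 — deliver 2→0: n0:foll/b6/[-]
after 5 — deliver 0→2: n2:lead/b6/[-]
after 6 — deliver 2→1: n1:foll/b6/[-]
after 7 — deliver 1→2: ·
after 8 — propose(2,'s'): ·
after 9 — deliver 2→0: n0:foll/b6/[s]
after 10 — deliver 0→2: ·
after 11 — deliver 2→3: n3:foll/b6/[s]
after 12 — deliver 3→2: n2:lead/b6/[s]

empty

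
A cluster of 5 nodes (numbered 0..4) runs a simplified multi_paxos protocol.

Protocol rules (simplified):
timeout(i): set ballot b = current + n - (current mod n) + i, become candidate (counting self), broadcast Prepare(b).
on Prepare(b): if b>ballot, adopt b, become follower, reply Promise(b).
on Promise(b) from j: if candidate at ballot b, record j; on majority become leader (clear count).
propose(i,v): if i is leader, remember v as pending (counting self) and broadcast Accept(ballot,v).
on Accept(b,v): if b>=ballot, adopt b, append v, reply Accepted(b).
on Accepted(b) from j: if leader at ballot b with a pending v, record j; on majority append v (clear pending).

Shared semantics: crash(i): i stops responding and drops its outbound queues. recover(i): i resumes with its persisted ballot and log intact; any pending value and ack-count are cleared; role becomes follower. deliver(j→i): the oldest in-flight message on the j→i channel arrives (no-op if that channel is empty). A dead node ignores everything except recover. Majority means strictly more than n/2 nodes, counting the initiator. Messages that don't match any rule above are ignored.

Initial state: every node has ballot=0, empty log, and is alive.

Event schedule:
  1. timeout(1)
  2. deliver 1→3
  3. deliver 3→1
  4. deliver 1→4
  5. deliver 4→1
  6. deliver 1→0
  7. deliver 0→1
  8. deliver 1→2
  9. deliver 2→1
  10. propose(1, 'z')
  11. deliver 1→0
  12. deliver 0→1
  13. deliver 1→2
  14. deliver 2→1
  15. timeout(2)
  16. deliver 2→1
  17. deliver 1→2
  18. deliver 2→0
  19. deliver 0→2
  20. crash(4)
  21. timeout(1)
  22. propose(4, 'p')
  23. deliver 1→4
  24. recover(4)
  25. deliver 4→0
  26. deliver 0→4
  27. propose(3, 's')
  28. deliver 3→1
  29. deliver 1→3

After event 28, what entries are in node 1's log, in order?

z

step 1 timeout(1): 1={cand,b=6,log=-}
step 2 deliver 1→3: 3={foll,b=6,log=-}
step 3 deliver 3→1: —
step 4 deliver 1→4: 4={foll,b=6,log=-}
step 5 deliver 4→1: 1={lead,b=6,log=-}
step 6 deliver 1→0: 0={foll,b=6,log=-}
step 7 deliver 0→1: —
step 8 deliver 1→2: 2={foll,b=6,log=-}
step 9 deliver 2→1: —
step 10 propose(1,'z'): —
step 11 deliver 1→0: 0={foll,b=6,log=z}
step 12 deliver 0→1: —
step 13 deliver 1→2: 2={foll,b=6,log=z}
step 14 deliver 2→1: 1={lead,b=6,log=z}
step 15 timeout(2): 2={cand,b=12,log=z}
step 16 deliver 2→1: 1={foll,b=12,log=z}
step 17 deliver 1→2: —
step 18 deliver 2→0: 0={foll,b=12,log=z}
step 19 deliver 0→2: 2={lead,b=12,log=z}
step 20 crash(4): 4={✗foll,b=6,log=-}
step 21 timeout(1): 1={cand,b=16,log=z}
step 22 propose(4,'p'): —
step 23 deliver 1→4: —
step 24 recover(4): 4={foll,b=6,log=-}
step 25 deliver 4→0: —
step 26 deliver 0→4: —
step 27 propose(3,'s'): —
step 28 deliver 3→1: —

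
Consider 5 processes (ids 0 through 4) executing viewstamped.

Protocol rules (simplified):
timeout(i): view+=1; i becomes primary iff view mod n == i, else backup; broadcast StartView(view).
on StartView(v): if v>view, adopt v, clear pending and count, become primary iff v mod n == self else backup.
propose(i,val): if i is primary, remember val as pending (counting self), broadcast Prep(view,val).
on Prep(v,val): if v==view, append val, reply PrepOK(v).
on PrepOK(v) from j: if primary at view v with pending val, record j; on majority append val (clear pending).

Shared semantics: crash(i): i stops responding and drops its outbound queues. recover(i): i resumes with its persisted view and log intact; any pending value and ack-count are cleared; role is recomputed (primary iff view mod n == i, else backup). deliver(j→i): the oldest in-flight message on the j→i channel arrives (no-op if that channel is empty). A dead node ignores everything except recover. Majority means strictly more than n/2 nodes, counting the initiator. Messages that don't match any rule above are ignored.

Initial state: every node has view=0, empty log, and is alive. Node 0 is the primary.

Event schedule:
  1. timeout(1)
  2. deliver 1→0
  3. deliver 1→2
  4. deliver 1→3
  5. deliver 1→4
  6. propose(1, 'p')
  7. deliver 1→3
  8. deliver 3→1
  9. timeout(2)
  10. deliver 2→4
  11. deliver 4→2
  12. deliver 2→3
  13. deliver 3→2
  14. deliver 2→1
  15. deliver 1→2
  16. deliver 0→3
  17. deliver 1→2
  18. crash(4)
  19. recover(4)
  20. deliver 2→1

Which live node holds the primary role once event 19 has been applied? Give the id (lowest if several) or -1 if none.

2

after 1 — timeout(1): n1:prim/v1/[-]
after 2 — deliver 1→0: n0:back/v1/[-]
after 3 — deliver 1→2: n2:back/v1/[-]
after 4 — deliver 1→3: n3:back/v1/[-]
after 5 — deliver 1→4: n4:back/v1/[-]
after 6 — propose(1,'p'): ·
after 7 — deliver 1→3: n3:back/v1/[p]
after 8 — deliver 3→1: ·
after 9 — timeout(2): n2:prim/v2/[-]
after 10 — deliver 2→4: n4:back/v2/[-]
after 11 — deliver 4→2: ·
after 12 — deliver 2→3: n3:back/v2/[p]
after 13 — deliver 3→2: ·
after 14 — deliver 2→1: n1:back/v2/[-]
after 15 — deliver 1→2: ·
after 16 — deliver 0→3: ·
after 17 — deliver 1→2: ·
after 18 — crash(4): n4:✗back/v2/[-]
after 19 — recover(4): n4:back/v2/[-]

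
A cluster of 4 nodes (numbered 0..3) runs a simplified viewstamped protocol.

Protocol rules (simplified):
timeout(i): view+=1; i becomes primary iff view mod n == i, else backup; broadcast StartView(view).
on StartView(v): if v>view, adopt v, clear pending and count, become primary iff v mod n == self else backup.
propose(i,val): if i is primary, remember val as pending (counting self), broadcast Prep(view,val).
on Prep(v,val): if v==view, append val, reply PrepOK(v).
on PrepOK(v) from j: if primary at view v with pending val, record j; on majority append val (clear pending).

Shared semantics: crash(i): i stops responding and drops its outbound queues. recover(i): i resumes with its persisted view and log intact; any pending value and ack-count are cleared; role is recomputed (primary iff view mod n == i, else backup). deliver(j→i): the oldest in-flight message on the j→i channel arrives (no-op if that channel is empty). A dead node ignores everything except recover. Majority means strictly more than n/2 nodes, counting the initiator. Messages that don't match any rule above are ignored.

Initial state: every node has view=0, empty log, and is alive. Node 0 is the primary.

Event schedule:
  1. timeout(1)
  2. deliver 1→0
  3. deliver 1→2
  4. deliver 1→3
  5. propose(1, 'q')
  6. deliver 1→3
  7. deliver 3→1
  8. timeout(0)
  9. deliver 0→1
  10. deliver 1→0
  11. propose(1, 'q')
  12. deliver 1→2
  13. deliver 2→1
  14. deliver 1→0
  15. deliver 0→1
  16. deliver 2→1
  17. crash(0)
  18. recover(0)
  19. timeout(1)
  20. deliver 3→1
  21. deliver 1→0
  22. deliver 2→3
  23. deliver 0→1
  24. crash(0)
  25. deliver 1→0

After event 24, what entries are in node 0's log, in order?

empty

1. timeout(1):  <1:prim v1 ->
2. deliver 1→0:  <0:back v1 ->
3. deliver 1→2:  <2:back v1 ->
4. deliver 1→3:  <3:back v1 ->
5. propose(1,'q'):  nop
6. deliver 1→3:  <3:back v1 q>
7. deliver 3→1:  nop
8. timeout(0):  <0:back v2 ->
9. deliver 0→1:  <1:back v2 ->
10. deliver 1→0:  nop
11. propose(1,'q'):  nop
12. deliver 1→2:  <2:back v1 q>
13. deliver 2→1:  nop
14. deliver 1→0:  nop
15. deliver 0→1:  nop
16. deliver 2→1:  nop
17. crash(0):  <0:✗back v2 ->
18. recover(0):  <0:back v2 ->
19. timeout(1):  <1:back v3 ->
20. deliver 3→1:  nop
21. deliver 1→0:  <0:back v3 ->
22. deliver 2→3:  nop
23. deliver 0→1:  nop
24. crash(0):  <0:✗back v3 ->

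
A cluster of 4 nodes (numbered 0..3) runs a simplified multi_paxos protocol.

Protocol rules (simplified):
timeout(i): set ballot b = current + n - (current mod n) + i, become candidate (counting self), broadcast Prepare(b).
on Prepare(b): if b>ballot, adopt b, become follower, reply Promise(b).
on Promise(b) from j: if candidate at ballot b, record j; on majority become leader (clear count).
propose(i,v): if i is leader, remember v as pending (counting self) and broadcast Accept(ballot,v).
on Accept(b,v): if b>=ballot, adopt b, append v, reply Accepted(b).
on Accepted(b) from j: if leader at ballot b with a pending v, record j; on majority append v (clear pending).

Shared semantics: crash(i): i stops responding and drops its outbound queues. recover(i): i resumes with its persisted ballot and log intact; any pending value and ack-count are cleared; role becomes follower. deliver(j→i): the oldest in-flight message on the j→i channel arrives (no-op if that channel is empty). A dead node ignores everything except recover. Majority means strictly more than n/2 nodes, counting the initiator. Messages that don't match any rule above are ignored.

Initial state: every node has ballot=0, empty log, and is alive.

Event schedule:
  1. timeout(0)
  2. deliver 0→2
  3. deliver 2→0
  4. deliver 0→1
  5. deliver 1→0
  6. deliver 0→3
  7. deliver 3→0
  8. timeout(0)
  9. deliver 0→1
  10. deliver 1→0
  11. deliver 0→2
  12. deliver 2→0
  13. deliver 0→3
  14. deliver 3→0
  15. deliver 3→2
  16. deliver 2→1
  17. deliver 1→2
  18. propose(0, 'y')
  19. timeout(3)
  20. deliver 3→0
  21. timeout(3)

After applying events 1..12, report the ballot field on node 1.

step 1 timeout(0): 0={cand,b=4,log=-}
step 2 deliver 0→2: 2={foll,b=4,log=-}
step 3 deliver 2→0: —
step 4 deliver 0→1: 1={foll,b=4,log=-}
step 5 deliver 1→0: 0={lead,b=4,log=-}
step 6 deliver 0→3: 3={foll,b=4,log=-}
step 7 deliver 3→0: —
step 8 timeout(0): 0={cand,b=8,log=-}
step 9 deliver 0→1: 1={foll,b=8,log=-}
step 10 deliver 1→0: —
step 11 deliver 0→2: 2={foll,b=8,log=-}
step 12 deliver 2→0: 0={lead,b=8,log=-}

8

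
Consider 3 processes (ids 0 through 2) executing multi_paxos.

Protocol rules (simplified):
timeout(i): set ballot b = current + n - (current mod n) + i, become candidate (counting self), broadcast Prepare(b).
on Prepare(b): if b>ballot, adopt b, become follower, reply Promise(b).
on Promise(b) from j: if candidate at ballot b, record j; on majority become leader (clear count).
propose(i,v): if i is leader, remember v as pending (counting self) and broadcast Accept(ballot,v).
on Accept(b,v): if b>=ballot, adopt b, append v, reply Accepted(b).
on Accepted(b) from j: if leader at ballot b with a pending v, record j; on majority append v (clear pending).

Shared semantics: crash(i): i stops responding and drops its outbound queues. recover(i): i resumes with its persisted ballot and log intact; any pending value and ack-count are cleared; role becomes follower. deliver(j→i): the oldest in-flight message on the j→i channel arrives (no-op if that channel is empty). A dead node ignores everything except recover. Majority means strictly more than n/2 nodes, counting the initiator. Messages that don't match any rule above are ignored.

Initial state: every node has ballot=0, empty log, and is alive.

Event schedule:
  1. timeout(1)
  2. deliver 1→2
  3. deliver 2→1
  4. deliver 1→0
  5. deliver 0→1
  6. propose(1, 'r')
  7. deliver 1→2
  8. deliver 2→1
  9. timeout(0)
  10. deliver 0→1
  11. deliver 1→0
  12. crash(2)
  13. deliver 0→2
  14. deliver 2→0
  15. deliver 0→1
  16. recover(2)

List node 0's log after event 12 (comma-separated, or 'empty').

empty

[1] timeout(1) → N1(cand b4 [-])
[2] deliver 1→2 → N2(foll b4 [-])
[3] deliver 2→1 → N1(lead b4 [-])
[4] deliver 1→0 → N0(foll b4 [-])
[5] deliver 0→1 → ∅
[6] propose(1,'r') → ∅
[7] deliver 1→2 → N2(foll b4 [r])
[8] deliver 2→1 → N1(lead b4 [r])
[9] timeout(0) → N0(cand b6 [-])
[10] deliver 0→1 → N1(foll b6 [r])
[11] deliver 1→0 → ∅
[12] crash(2) → N2(✗foll b4 [r])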